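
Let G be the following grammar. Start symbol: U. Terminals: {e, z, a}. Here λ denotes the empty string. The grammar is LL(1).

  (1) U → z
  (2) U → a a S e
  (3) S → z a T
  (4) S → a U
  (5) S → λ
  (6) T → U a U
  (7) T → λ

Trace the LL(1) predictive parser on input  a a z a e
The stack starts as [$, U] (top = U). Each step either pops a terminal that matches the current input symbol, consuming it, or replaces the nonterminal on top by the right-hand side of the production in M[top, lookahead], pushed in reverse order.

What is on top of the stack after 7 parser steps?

e

step 1: stack=$ U  input=a a z a e $  — expand U → a a S e
step 2: stack=$ e S a a  input=a a z a e $  — match a
step 3: stack=$ e S a  input=a z a e $  — match a
step 4: stack=$ e S  input=z a e $  — expand S → z a T
step 5: stack=$ e T a z  input=z a e $  — match z
step 6: stack=$ e T a  input=a e $  — match a
step 7: stack=$ e T  input=e $  — expand T → λ
Stack after step 7: $ e (top = e).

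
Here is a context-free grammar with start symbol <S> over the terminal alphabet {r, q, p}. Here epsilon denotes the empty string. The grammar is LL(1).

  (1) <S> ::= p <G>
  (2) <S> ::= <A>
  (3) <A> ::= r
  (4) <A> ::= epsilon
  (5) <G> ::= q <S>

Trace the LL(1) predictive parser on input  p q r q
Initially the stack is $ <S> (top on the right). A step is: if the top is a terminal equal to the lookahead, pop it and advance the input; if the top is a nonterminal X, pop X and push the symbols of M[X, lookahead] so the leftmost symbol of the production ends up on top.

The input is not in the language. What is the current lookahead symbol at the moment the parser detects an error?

step 1: stack=$ <S>  input=p q r q $  — expand <S> ::= p <G>
step 2: stack=$ <G> p  input=p q r q $  — match p
step 3: stack=$ <G>  input=q r q $  — expand <G> ::= q <S>
step 4: stack=$ <S> q  input=q r q $  — match q
step 5: stack=$ <S>  input=r q $  — expand <S> ::= <A>
step 6: stack=$ <A>  input=r q $  — expand <A> ::= r
step 7: stack=$ r  input=r q $  — match r
step 8: stack=$  input=q $  — error: stack empty but input remains

q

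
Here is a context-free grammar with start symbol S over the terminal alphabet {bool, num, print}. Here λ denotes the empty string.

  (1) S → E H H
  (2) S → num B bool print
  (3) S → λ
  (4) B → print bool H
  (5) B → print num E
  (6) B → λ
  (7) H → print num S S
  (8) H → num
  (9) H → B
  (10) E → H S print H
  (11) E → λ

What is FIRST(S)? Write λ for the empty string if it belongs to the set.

{λ, num, print}

FIRST(B): from B→print bool H we get {print}; from B→print num E we get {print}; from B→λ we get {λ}. So FIRST(B) = {λ, print}.
FIRST(H): from H→print num S S we get {print}; from H→num we get {num}; from H→B we get {λ, print}. So FIRST(H) = {λ, num, print}.
FIRST(S): from S→E H H we get {λ, num, print}; from S→num B bool print we get {num}; from S→λ we get {λ}. So FIRST(S) = {λ, num, print}.
FIRST(E): from E→H S print H we get {num, print}; from E→λ we get {λ}. So FIRST(E) = {λ, num, print}.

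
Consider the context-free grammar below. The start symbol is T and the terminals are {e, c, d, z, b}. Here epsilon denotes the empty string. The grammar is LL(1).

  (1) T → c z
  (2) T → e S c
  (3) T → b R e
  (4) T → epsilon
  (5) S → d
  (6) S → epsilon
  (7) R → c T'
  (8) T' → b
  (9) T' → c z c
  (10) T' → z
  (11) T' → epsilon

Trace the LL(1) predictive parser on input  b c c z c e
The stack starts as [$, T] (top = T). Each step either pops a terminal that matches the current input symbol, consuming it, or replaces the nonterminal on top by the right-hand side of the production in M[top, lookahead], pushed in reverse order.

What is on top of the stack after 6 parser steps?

z

step 1: stack=$ T  input=b c c z c e $  — expand T → b R e
step 2: stack=$ e R b  input=b c c z c e $  — match b
step 3: stack=$ e R  input=c c z c e $  — expand R → c T'
step 4: stack=$ e T' c  input=c c z c e $  — match c
step 5: stack=$ e T'  input=c z c e $  — expand T' → c z c
step 6: stack=$ e c z c  input=c z c e $  — match c
Stack after step 6: $ e c z (top = z).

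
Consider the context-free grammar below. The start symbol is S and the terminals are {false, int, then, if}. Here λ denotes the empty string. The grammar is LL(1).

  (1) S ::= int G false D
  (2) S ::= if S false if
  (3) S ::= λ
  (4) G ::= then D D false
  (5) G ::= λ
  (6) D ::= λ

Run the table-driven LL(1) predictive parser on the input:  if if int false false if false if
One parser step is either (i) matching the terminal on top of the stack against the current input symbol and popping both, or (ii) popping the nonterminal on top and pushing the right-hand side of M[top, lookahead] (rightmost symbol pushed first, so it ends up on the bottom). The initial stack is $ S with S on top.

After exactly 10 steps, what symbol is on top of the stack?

      Stack                              Input                                Action
   1  $ S                                if if int false false if false if $  expand S ::= if S false if
   2  $ if false S if                    if if int false false if false if $  match if
   3  $ if false S                       if int false false if false if $     expand S ::= if S false if
   4  $ if false if false S if           if int false false if false if $     match if
   5  $ if false if false S              int false false if false if $        expand S ::= int G false D
   6  $ if false if false D false G int  int false false if false if $        match int
   7  $ if false if false D false G      false false if false if $            expand G ::= λ
   8  $ if false if false D false        false false if false if $            match false
   9  $ if false if false D              false if false if $                  expand D ::= λ
  10  $ if false if false                false if false if $                  match false
Stack after step 10: $ if false if (top = if).

if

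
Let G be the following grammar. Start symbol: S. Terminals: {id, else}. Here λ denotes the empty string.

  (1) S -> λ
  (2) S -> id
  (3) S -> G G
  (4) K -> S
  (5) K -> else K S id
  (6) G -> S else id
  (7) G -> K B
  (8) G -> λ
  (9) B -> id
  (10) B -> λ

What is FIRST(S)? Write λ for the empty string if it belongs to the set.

FIRST(B) = {λ, id}
FIRST(S) = {λ, else, id}  (via G G)
FIRST(K) = {λ, else, id}  (via S)
FIRST(G) = {λ, else, id}  (via S else id, K B)

{λ, else, id}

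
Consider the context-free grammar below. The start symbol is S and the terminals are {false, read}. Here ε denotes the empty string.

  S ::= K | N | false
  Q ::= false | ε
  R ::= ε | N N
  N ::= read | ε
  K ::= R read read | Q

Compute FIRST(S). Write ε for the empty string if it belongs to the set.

{ε, false, read}

FIRST(Q) = {ε, false}
FIRST(N) = {ε, read}
FIRST(R) = {ε, read}  (via N N)
FIRST(K) = {ε, false, read}  (via R read read, Q)
FIRST(S) = {ε, false, read}  (via K, N)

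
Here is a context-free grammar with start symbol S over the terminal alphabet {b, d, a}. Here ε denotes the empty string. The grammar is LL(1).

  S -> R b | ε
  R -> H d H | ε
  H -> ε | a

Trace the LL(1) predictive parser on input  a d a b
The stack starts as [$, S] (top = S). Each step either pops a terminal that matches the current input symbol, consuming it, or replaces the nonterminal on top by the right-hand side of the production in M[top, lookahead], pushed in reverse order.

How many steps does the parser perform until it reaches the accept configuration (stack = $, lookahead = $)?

8

     Stack      Input      Action
  1  $ S        a d a b $  expand S -> R b
  2  $ b R      a d a b $  expand R -> H d H
  3  $ b H d H  a d a b $  expand H -> a
  4  $ b H d a  a d a b $  match a
  5  $ b H d    d a b $    match d
  6  $ b H      a b $      expand H -> a
  7  $ b a      a b $      match a
  8  $ b        b $        match b
Accept reached after 8 steps.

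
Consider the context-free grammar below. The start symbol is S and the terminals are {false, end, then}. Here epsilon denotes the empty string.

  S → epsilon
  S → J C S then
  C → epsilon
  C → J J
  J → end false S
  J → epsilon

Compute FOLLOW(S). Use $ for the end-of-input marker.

FIRST(J): from J→end false S we get {end}; from J→epsilon we get {epsilon}. So FIRST(J) = {epsilon, end}.
FIRST(C): from C→epsilon we get {epsilon}; from C→J J we get {epsilon, end}. So FIRST(C) = {epsilon, end}.
FIRST(S): from S→epsilon we get {epsilon}; from S→J C S then we get {end, then}. So FIRST(S) = {epsilon, end, then}.
FOLLOW(S) includes $ since S is the start symbol.
FOLLOW(C): in S→J C S then, C is followed by S then with FIRST {end, then}. Thus FOLLOW(C) = {end, then}.
FOLLOW(J): in S→J C S then, J is followed by C S then with FIRST {end, then}; in C→J J (occurrence 1), J is followed by J with FIRST {epsilon, end}; in C→J J (occurrence 1), the suffix after J is nullable, so FOLLOW(J) ⊇ FOLLOW(C) = {end, then}; in C→J J (occurrence 2), the suffix after J is empty, so FOLLOW(J) ⊇ FOLLOW(C) = {end, then}. Thus FOLLOW(J) = {end, then}.
FOLLOW(S): in S→J C S then, S is followed by then with FIRST {then}; in J→end false S, the suffix after S is empty, so FOLLOW(S) ⊇ FOLLOW(J) = {end, then}. Thus FOLLOW(S) = {$, end, then}.

{$, end, then}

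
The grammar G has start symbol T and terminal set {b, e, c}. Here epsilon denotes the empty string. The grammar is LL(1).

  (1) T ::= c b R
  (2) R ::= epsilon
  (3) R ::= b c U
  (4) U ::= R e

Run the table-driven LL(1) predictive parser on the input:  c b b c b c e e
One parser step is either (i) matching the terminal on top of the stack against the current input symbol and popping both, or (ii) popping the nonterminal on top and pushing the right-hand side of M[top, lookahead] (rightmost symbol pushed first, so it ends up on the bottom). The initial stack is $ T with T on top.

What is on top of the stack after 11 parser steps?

R

      Stack      Input              Action
   1  $ T        c b b c b c e e $  expand T ::= c b R
   2  $ R b c    c b b c b c e e $  match c
   3  $ R b      b b c b c e e $    match b
   4  $ R        b c b c e e $      expand R ::= b c U
   5  $ U c b    b c b c e e $      match b
   6  $ U c      c b c e e $        match c
   7  $ U        b c e e $          expand U ::= R e
   8  $ e R      b c e e $          expand R ::= b c U
   9  $ e U c b  b c e e $          match b
  10  $ e U c    c e e $            match c
  11  $ e U      e e $              expand U ::= R e
Stack after step 11: $ e e R (top = R).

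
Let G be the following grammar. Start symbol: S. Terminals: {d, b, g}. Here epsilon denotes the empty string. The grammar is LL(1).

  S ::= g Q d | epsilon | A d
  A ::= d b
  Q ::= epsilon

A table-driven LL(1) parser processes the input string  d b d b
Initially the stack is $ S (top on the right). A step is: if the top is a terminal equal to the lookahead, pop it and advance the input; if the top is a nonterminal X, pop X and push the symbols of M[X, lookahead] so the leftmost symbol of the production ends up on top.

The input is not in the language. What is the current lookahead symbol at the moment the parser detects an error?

b

step 1: stack=$ S  input=d b d b $  — expand S ::= A d
step 2: stack=$ d A  input=d b d b $  — expand A ::= d b
step 3: stack=$ d b d  input=d b d b $  — match d
step 4: stack=$ d b  input=b d b $  — match b
step 5: stack=$ d  input=d b $  — match d
step 6: stack=$  input=b $  — error: stack empty but input remains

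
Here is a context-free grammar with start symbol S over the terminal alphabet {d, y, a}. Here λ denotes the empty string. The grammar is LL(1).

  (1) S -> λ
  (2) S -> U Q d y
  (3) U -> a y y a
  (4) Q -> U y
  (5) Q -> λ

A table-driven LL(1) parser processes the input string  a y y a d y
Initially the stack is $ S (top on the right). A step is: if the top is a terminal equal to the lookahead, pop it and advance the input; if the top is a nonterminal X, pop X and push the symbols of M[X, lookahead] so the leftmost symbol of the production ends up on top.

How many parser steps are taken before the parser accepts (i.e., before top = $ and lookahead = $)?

9

     Stack            Input          Action
  1  $ S              a y y a d y $  expand S -> U Q d y
  2  $ y d Q U        a y y a d y $  expand U -> a y y a
  3  $ y d Q a y y a  a y y a d y $  match a
  4  $ y d Q a y y    y y a d y $    match y
  5  $ y d Q a y      y a d y $      match y
  6  $ y d Q a        a d y $        match a
  7  $ y d Q          d y $          expand Q -> λ
  8  $ y d            d y $          match d
  9  $ y              y $            match y
Accept reached after 9 steps.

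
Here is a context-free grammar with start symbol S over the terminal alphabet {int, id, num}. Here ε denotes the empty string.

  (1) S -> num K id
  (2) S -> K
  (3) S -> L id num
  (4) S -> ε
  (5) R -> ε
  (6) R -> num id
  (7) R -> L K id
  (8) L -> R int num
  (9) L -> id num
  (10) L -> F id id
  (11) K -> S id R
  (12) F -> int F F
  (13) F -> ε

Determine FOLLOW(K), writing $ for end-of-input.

FIRST(F): from F->int F F we get {int}; from F->ε we get {ε}. So FIRST(F) = {ε, int}.
FIRST(S): from S->num K id we get {num}; from S->K we get {id, int, num}; from S->L id num we get {id, int, num}; from S->ε we get {ε}. So FIRST(S) = {ε, id, int, num}.
FIRST(K): from K->S id R we get {id, int, num}. So FIRST(K) = {id, int, num}.
FIRST(R): from R->ε we get {ε}; from R->num id we get {num}; from R->L K id we get {id, int, num}. So FIRST(R) = {ε, id, int, num}.
FIRST(L): from L->R int num we get {id, int, num}; from L->id num we get {id}; from L->F id id we get {id, int}. So FIRST(L) = {id, int, num}.
FOLLOW(S) includes $ since S is the start symbol.
FOLLOW(S): in K->S id R, S is followed by id R with FIRST {id}. Thus FOLLOW(S) = {$, id}.
FOLLOW(L): in S->L id num, L is followed by id num with FIRST {id}; in R->L K id, L is followed by K id with FIRST {id, int, num}. Thus FOLLOW(L) = {id, int, num}.
FOLLOW(K): in S->num K id, K is followed by id with FIRST {id}; in S->K, the suffix after K is empty, so FOLLOW(K) ⊇ FOLLOW(S) = {$, id}; in R->L K id, K is followed by id with FIRST {id}. Thus FOLLOW(K) = {$, id}.
FOLLOW(R): in L->R int num, R is followed by int num with FIRST {int}; in K->S id R, the suffix after R is empty, so FOLLOW(R) ⊇ FOLLOW(K) = {$, id}. Thus FOLLOW(R) = {$, id, int}.
FOLLOW(F): in L->F id id, F is followed by id id with FIRST {id}; in F->int F F (occurrence 1), F is followed by F with FIRST {ε, int}; in F->int F F (occurrence 1), the suffix after F is nullable (adds nothing new); in F->int F F (occurrence 2), the suffix after F is empty (adds nothing new). Thus FOLLOW(F) = {id, int}.

{$, id}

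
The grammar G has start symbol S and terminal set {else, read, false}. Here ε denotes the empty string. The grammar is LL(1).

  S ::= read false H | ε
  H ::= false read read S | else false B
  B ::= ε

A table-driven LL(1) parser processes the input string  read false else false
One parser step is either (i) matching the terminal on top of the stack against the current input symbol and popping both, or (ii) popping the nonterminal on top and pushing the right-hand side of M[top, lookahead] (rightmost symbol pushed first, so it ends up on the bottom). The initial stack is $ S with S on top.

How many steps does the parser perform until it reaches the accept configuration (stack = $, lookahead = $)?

step 1: stack=$ S  input=read false else false $  — expand S ::= read false H
step 2: stack=$ H false read  input=read false else false $  — match read
step 3: stack=$ H false  input=false else false $  — match false
step 4: stack=$ H  input=else false $  — expand H ::= else false B
step 5: stack=$ B false else  input=else false $  — match else
step 6: stack=$ B false  input=false $  — match false
step 7: stack=$ B  input=$  — expand B ::= ε
Accept reached after 7 steps.

7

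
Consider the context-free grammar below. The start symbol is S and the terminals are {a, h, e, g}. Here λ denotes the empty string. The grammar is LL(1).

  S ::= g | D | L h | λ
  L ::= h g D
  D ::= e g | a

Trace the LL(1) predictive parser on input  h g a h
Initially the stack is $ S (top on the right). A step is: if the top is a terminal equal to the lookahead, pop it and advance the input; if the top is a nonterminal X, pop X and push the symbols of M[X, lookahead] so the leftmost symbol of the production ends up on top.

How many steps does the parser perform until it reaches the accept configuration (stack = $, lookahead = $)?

step 1: stack=$ S  input=h g a h $  — expand S ::= L h
step 2: stack=$ h L  input=h g a h $  — expand L ::= h g D
step 3: stack=$ h D g h  input=h g a h $  — match h
step 4: stack=$ h D g  input=g a h $  — match g
step 5: stack=$ h D  input=a h $  — expand D ::= a
step 6: stack=$ h a  input=a h $  — match a
step 7: stack=$ h  input=h $  — match h
Accept reached after 7 steps.

7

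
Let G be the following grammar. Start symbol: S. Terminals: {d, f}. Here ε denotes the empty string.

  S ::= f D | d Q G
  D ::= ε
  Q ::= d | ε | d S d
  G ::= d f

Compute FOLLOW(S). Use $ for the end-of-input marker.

{$, d}

FIRST(S) = {d, f}
FIRST(D) = {ε}
FIRST(Q) = {ε, d}
FIRST(G) = {d}
FOLLOW(S) includes $ since S is the start symbol.
FOLLOW(S): in Q::=d S d, S is followed by d with FIRST {d}. Thus FOLLOW(S) = {$, d}.
FOLLOW(D): in S::=f D, the suffix after D is empty, so FOLLOW(D) ⊇ FOLLOW(S) = {$, d}. Thus FOLLOW(D) = {$, d}.
FOLLOW(Q): in S::=d Q G, Q is followed by G with FIRST {d}. Thus FOLLOW(Q) = {d}.
FOLLOW(G): in S::=d Q G, the suffix after G is empty, so FOLLOW(G) ⊇ FOLLOW(S) = {$, d}. Thus FOLLOW(G) = {$, d}.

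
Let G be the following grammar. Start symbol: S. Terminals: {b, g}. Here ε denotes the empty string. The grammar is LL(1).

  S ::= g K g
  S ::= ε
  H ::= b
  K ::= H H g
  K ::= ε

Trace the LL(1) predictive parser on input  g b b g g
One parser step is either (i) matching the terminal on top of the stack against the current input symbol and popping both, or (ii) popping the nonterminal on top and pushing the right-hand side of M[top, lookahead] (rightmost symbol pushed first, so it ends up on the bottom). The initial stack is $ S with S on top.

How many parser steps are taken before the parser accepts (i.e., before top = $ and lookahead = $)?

step 1: stack=$ S  input=g b b g g $  — expand S ::= g K g
step 2: stack=$ g K g  input=g b b g g $  — match g
step 3: stack=$ g K  input=b b g g $  — expand K ::= H H g
step 4: stack=$ g g H H  input=b b g g $  — expand H ::= b
step 5: stack=$ g g H b  input=b b g g $  — match b
step 6: stack=$ g g H  input=b g g $  — expand H ::= b
step 7: stack=$ g g b  input=b g g $  — match b
step 8: stack=$ g g  input=g g $  — match g
step 9: stack=$ g  input=g $  — match g
Accept reached after 9 steps.

9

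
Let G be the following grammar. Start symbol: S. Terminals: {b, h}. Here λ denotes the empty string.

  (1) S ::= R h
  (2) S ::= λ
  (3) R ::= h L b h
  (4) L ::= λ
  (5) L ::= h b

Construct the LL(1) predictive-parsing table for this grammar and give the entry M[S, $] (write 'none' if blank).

FIRST(R) = {h}
FIRST(L) = {λ, h}
FIRST(S) = {λ, h}  (via R h)
FOLLOW(S) includes $ since S is the start symbol.
FOLLOW(S): S appears on no right-hand side. Thus FOLLOW(S) = {$}.
For S ::= R h: FIRST(R h) = {h}, so it goes in M[S, t] for t ∈ {h}.
For S ::= λ: FIRST(λ) = {λ}, so it goes in M[S, t] for t ∈ {}; since λ ∈ FIRST, also for every t ∈ FOLLOW(S) = {$}.

S ::= λ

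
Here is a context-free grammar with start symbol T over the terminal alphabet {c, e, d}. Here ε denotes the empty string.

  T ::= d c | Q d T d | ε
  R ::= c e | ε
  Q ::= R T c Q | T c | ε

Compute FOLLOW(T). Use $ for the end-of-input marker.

FIRST(R) = {ε, c}
FIRST(T) = {ε, c, d}  (via Q d T d)
FIRST(Q) = {ε, c, d}  (via R T c Q, T c)
FOLLOW(T) includes $ since T is the start symbol.
FOLLOW(T): in T::=Q d T d, T is followed by d with FIRST {d}; in Q::=R T c Q, T is followed by c Q with FIRST {c}; in Q::=T c, T is followed by c with FIRST {c}. Thus FOLLOW(T) = {$, c, d}.
FOLLOW(R): in Q::=R T c Q, R is followed by T c Q with FIRST {c, d}. Thus FOLLOW(R) = {c, d}.
FOLLOW(Q): in T::=Q d T d, Q is followed by d T d with FIRST {d}; in Q::=R T c Q, the suffix after Q is empty (adds nothing new). Thus FOLLOW(Q) = {d}.

{$, c, d}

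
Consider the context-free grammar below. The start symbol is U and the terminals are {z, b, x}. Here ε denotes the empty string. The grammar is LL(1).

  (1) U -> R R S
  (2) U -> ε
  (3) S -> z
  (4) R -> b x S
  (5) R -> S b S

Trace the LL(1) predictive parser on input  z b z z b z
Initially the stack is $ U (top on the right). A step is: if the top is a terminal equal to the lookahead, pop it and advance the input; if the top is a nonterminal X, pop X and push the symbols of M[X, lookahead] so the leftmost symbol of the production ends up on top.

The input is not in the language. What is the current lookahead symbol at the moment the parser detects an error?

      Stack        Input          Action
   1  $ U          z b z z b z $  expand U -> R R S
   2  $ S R R      z b z z b z $  expand R -> S b S
   3  $ S R S b S  z b z z b z $  expand S -> z
   4  $ S R S b z  z b z z b z $  match z
   5  $ S R S b    b z z b z $    match b
   6  $ S R S      z z b z $      expand S -> z
   7  $ S R z      z z b z $      match z
   8  $ S R        z b z $        expand R -> S b S
   9  $ S S b S    z b z $        expand S -> z
  10  $ S S b z    z b z $        match z
  11  $ S S b      b z $          match b
  12  $ S S        z $            expand S -> z
  13  $ S z        z $            match z
  14  $ S          $              error: M[S, $] is empty

$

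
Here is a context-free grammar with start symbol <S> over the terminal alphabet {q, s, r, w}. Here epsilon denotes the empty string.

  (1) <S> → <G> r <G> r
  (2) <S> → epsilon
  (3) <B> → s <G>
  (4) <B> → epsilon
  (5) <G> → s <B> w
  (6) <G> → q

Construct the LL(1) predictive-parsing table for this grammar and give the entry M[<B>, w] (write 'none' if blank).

FIRST(<B>) = {epsilon, s}
FIRST(<G>) = {q, s}
FIRST(<S>) = {epsilon, q, s}  (via <G> r <G> r)
FOLLOW(<S>) includes $ since <S> is the start symbol.
FOLLOW(<B>): in <G>→s <B> w, <B> is followed by w with FIRST {w}. Thus FOLLOW(<B>) = {w}.
For <B> → s <G>: FIRST(s <G>) = {s}, so it goes in M[<B>, t] for t ∈ {s}.
For <B> → epsilon: FIRST(epsilon) = {epsilon}, so it goes in M[<B>, t] for t ∈ {}; since epsilon ∈ FIRST, also for every t ∈ FOLLOW(<B>) = {w}.

<B> → epsilon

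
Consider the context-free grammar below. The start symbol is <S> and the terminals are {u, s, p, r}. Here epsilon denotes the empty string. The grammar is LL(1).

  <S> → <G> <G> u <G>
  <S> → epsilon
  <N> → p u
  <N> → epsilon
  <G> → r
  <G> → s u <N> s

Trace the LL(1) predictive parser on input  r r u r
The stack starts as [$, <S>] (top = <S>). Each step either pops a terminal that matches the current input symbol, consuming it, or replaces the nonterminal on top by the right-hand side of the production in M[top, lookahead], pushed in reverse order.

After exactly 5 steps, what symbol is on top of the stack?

step 1: stack=$ <S>  input=r r u r $  — expand <S> → <G> <G> u <G>
step 2: stack=$ <G> u <G> <G>  input=r r u r $  — expand <G> → r
step 3: stack=$ <G> u <G> r  input=r r u r $  — match r
step 4: stack=$ <G> u <G>  input=r u r $  — expand <G> → r
step 5: stack=$ <G> u r  input=r u r $  — match r
Stack after step 5: $ <G> u (top = u).

u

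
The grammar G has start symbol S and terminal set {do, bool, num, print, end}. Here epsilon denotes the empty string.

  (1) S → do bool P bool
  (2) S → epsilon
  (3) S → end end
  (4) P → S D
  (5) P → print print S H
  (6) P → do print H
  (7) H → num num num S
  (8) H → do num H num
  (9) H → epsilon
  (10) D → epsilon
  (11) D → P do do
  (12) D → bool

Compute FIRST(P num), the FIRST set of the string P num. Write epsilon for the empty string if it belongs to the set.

{bool, do, end, num, print}

FIRST(S): from S→do bool P bool we get {do}; from S→epsilon we get {epsilon}; from S→end end we get {end}. So FIRST(S) = {epsilon, do, end}.
FIRST(H): from H→num num num S we get {num}; from H→do num H num we get {do}; from H→epsilon we get {epsilon}. So FIRST(H) = {epsilon, do, num}.
FIRST(P): from P→S D we get {epsilon, bool, do, end, print}; from P→print print S H we get {print}; from P→do print H we get {do}. So FIRST(P) = {epsilon, bool, do, end, print}.
FIRST(D): from D→epsilon we get {epsilon}; from D→P do do we get {bool, do, end, print}; from D→bool we get {bool}. So FIRST(D) = {epsilon, bool, do, end, print}.
FIRST(P num): take FIRST of each symbol in turn, carrying on past any symbol whose FIRST contains epsilon; result {bool, do, end, num, print}.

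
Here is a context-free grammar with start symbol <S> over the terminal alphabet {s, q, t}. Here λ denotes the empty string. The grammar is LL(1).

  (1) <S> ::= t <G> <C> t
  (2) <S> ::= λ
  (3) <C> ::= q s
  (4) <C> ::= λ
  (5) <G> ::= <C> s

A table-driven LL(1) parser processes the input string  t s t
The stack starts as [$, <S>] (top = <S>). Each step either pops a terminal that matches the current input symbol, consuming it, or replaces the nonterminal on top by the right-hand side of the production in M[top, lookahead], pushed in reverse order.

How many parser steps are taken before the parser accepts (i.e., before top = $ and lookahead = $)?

7

step 1: stack=$ <S>  input=t s t $  — expand <S> ::= t <G> <C> t
step 2: stack=$ t <C> <G> t  input=t s t $  — match t
step 3: stack=$ t <C> <G>  input=s t $  — expand <G> ::= <C> s
step 4: stack=$ t <C> s <C>  input=s t $  — expand <C> ::= λ
step 5: stack=$ t <C> s  input=s t $  — match s
step 6: stack=$ t <C>  input=t $  — expand <C> ::= λ
step 7: stack=$ t  input=t $  — match t
Accept reached after 7 steps.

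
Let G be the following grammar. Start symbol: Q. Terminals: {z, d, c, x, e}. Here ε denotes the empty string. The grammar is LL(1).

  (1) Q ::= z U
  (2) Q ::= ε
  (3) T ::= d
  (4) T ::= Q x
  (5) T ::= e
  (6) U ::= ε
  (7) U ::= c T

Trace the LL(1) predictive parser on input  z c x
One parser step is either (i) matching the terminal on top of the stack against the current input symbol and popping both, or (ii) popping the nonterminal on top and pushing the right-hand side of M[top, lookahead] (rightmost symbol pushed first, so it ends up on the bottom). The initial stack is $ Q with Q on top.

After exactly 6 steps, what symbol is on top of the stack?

x

     Stack  Input    Action
  1  $ Q    z c x $  expand Q ::= z U
  2  $ U z  z c x $  match z
  3  $ U    c x $    expand U ::= c T
  4  $ T c  c x $    match c
  5  $ T    x $      expand T ::= Q x
  6  $ x Q  x $      expand Q ::= ε
Stack after step 6: $ x (top = x).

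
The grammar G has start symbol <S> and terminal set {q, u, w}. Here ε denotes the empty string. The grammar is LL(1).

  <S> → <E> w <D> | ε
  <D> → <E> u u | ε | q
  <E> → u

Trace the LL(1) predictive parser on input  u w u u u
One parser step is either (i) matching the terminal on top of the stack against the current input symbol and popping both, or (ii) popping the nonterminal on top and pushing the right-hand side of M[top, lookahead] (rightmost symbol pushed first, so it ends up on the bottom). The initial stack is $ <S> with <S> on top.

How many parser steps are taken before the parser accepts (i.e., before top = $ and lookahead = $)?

     Stack        Input        Action
  1  $ <S>        u w u u u $  expand <S> → <E> w <D>
  2  $ <D> w <E>  u w u u u $  expand <E> → u
  3  $ <D> w u    u w u u u $  match u
  4  $ <D> w      w u u u $    match w
  5  $ <D>        u u u $      expand <D> → <E> u u
  6  $ u u <E>    u u u $      expand <E> → u
  7  $ u u u      u u u $      match u
  8  $ u u        u u $        match u
  9  $ u          u $          match u
Accept reached after 9 steps.

9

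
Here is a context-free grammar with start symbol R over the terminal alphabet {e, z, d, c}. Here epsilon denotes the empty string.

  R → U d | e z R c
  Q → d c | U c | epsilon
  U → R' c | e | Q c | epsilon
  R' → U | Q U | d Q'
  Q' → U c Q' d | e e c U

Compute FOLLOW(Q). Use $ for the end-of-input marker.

FIRST(R) = {c, d, e}  (via U d)
FIRST(Q) = {epsilon, c, d, e}  (via U c)
FIRST(U) = {epsilon, c, d, e}  (via R' c, Q c)
FIRST(R') = {epsilon, c, d, e}  (via U, Q U)
FIRST(Q') = {c, d, e}  (via U c Q' d)
FOLLOW(R) includes $ since R is the start symbol.
FOLLOW(R): in R→e z R c, R is followed by c with FIRST {c}. Thus FOLLOW(R) = {$, c}.
FOLLOW(R'): in U→R' c, R' is followed by c with FIRST {c}. Thus FOLLOW(R') = {c}.
FOLLOW(Q): in U→Q c, Q is followed by c with FIRST {c}; in R'→Q U, Q is followed by U with FIRST {epsilon, c, d, e}; in R'→Q U, the suffix after Q is nullable, so FOLLOW(Q) ⊇ FOLLOW(R') = {c}. Thus FOLLOW(Q) = {c, d, e}.
FOLLOW(Q'): in R'→d Q', the suffix after Q' is empty, so FOLLOW(Q') ⊇ FOLLOW(R') = {c}; in Q'→U c Q' d, Q' is followed by d with FIRST {d}. Thus FOLLOW(Q') = {c, d}.
FOLLOW(U): in R→U d, U is followed by d with FIRST {d}; in Q→U c, U is followed by c with FIRST {c}; in R'→U, the suffix after U is empty, so FOLLOW(U) ⊇ FOLLOW(R') = {c}; in R'→Q U, the suffix after U is empty, so FOLLOW(U) ⊇ FOLLOW(R') = {c}; in Q'→U c Q' d, U is followed by c Q' d with FIRST {c}; in Q'→e e c U, the suffix after U is empty, so FOLLOW(U) ⊇ FOLLOW(Q') = {c, d}. Thus FOLLOW(U) = {c, d}.

{c, d, e}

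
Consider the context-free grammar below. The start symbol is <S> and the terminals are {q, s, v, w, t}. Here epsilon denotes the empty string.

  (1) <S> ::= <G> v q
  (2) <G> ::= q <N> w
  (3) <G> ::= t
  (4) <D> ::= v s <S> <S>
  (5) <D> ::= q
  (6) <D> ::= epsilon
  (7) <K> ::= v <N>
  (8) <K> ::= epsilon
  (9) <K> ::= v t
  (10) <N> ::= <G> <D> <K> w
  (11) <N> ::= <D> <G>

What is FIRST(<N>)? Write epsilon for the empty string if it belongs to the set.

{q, t, v}

FIRST(<G>): from <G>::=q <N> w we get {q}; from <G>::=t we get {t}. So FIRST(<G>) = {q, t}.
FIRST(<D>): from <D>::=v s <S> <S> we get {v}; from <D>::=q we get {q}; from <D>::=epsilon we get {epsilon}. So FIRST(<D>) = {epsilon, q, v}.
FIRST(<K>): from <K>::=v <N> we get {v}; from <K>::=epsilon we get {epsilon}; from <K>::=v t we get {v}. So FIRST(<K>) = {epsilon, v}.
FIRST(<S>): from <S>::=<G> v q we get {q, t}. So FIRST(<S>) = {q, t}.
FIRST(<N>): from <N>::=<G> <D> <K> w we get {q, t}; from <N>::=<D> <G> we get {q, t, v}. So FIRST(<N>) = {q, t, v}.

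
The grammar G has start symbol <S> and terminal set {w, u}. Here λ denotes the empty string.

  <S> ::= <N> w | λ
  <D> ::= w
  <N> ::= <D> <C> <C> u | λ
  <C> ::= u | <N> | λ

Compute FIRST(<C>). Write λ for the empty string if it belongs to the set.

{λ, u, w}

FIRST(<D>): from <D>::=w we get {w}. So FIRST(<D>) = {w}.
FIRST(<N>): from <N>::=<D> <C> <C> u we get {w}; from <N>::=λ we get {λ}. So FIRST(<N>) = {λ, w}.
FIRST(<S>): from <S>::=<N> w we get {w}; from <S>::=λ we get {λ}. So FIRST(<S>) = {λ, w}.
FIRST(<C>): from <C>::=u we get {u}; from <C>::=<N> we get {λ, w}; from <C>::=λ we get {λ}. So FIRST(<C>) = {λ, u, w}.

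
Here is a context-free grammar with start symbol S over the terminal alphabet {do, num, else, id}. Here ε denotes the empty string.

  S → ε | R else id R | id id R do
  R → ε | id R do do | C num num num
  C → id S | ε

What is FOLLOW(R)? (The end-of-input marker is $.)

FIRST(C) = {ε, id}
FIRST(R) = {ε, id, num}  (via C num num num)
FIRST(S) = {ε, else, id, num}  (via R else id R)
FOLLOW(S) includes $ since S is the start symbol.
FOLLOW(C): in R→C num num num, C is followed by num num num with FIRST {num}. Thus FOLLOW(C) = {num}.
FOLLOW(S): in C→id S, the suffix after S is empty, so FOLLOW(S) ⊇ FOLLOW(C) = {num}. Thus FOLLOW(S) = {$, num}.
FOLLOW(R): in S→R else id R (occurrence 1), R is followed by else id R with FIRST {else}; in S→R else id R (occurrence 2), the suffix after R is empty, so FOLLOW(R) ⊇ FOLLOW(S) = {$, num}; in S→id id R do, R is followed by do with FIRST {do}; in R→id R do do, R is followed by do do with FIRST {do}. Thus FOLLOW(R) = {$, do, else, num}.

{$, do, else, num}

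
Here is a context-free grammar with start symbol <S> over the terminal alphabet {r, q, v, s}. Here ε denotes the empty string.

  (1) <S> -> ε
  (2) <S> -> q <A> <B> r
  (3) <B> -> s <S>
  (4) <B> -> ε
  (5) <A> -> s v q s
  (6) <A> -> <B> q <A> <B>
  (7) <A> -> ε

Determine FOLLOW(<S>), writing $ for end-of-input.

FIRST(<S>): from <S>->ε we get {ε}; from <S>->q <A> <B> r we get {q}. So FIRST(<S>) = {ε, q}.
FIRST(<B>): from <B>->s <S> we get {s}; from <B>->ε we get {ε}. So FIRST(<B>) = {ε, s}.
FIRST(<A>): from <A>->s v q s we get {s}; from <A>-><B> q <A> <B> we get {q, s}; from <A>->ε we get {ε}. So FIRST(<A>) = {ε, q, s}.
FOLLOW(<S>) includes $ since <S> is the start symbol.
FOLLOW(<A>): in <S>->q <A> <B> r, <A> is followed by <B> r with FIRST {r, s}; in <A>-><B> q <A> <B>, <A> is followed by <B> with FIRST {ε, s}; in <A>-><B> q <A> <B>, the suffix after <A> is nullable (adds nothing new). Thus FOLLOW(<A>) = {r, s}.
FOLLOW(<B>): in <S>->q <A> <B> r, <B> is followed by r with FIRST {r}; in <A>-><B> q <A> <B> (occurrence 1), <B> is followed by q <A> <B> with FIRST {q}; in <A>-><B> q <A> <B> (occurrence 2), the suffix after <B> is empty, so FOLLOW(<B>) ⊇ FOLLOW(<A>) = {r, s}. Thus FOLLOW(<B>) = {q, r, s}.
FOLLOW(<S>): in <B>->s <S>, the suffix after <S> is empty, so FOLLOW(<S>) ⊇ FOLLOW(<B>) = {q, r, s}. Thus FOLLOW(<S>) = {$, q, r, s}.

{$, q, r, s}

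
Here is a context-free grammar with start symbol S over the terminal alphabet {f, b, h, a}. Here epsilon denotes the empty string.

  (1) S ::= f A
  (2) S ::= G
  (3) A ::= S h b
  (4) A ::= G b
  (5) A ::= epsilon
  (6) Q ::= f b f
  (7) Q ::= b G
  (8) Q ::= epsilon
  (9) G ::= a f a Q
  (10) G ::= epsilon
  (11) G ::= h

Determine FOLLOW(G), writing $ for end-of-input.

FIRST(Q): from Q::=f b f we get {f}; from Q::=b G we get {b}; from Q::=epsilon we get {epsilon}. So FIRST(Q) = {epsilon, b, f}.
FIRST(G): from G::=a f a Q we get {a}; from G::=epsilon we get {epsilon}; from G::=h we get {h}. So FIRST(G) = {epsilon, a, h}.
FIRST(S): from S::=f A we get {f}; from S::=G we get {epsilon, a, h}. So FIRST(S) = {epsilon, a, f, h}.
FIRST(A): from A::=S h b we get {a, f, h}; from A::=G b we get {a, b, h}; from A::=epsilon we get {epsilon}. So FIRST(A) = {epsilon, a, b, f, h}.
FOLLOW(S) includes $ since S is the start symbol.
FOLLOW(S): in A::=S h b, S is followed by h b with FIRST {h}. Thus FOLLOW(S) = {$, h}.
FOLLOW(A): in S::=f A, the suffix after A is empty, so FOLLOW(A) ⊇ FOLLOW(S) = {$, h}. Thus FOLLOW(A) = {$, h}.
FOLLOW(Q): in G::=a f a Q, the suffix after Q is empty, so FOLLOW(Q) ⊇ FOLLOW(G) = {$, b, h}. Thus FOLLOW(Q) = {$, b, h}.
FOLLOW(G): in S::=G, the suffix after G is empty, so FOLLOW(G) ⊇ FOLLOW(S) = {$, h}; in A::=G b, G is followed by b with FIRST {b}; in Q::=b G, the suffix after G is empty, so FOLLOW(G) ⊇ FOLLOW(Q) = {$, b, h}. Thus FOLLOW(G) = {$, b, h}.

{$, b, h}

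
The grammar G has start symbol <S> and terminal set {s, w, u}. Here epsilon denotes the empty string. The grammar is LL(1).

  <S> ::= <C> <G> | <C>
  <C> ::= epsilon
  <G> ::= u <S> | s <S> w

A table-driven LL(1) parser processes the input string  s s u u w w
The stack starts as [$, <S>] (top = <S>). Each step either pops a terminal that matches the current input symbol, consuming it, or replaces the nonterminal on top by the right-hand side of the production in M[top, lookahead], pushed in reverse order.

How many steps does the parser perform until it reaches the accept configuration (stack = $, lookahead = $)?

      Stack          Input          Action
   1  $ <S>          s s u u w w $  expand <S> ::= <C> <G>
   2  $ <G> <C>      s s u u w w $  expand <C> ::= epsilon
   3  $ <G>          s s u u w w $  expand <G> ::= s <S> w
   4  $ w <S> s      s s u u w w $  match s
   5  $ w <S>        s u u w w $    expand <S> ::= <C> <G>
   6  $ w <G> <C>    s u u w w $    expand <C> ::= epsilon
   7  $ w <G>        s u u w w $    expand <G> ::= s <S> w
   8  $ w w <S> s    s u u w w $    match s
   9  $ w w <S>      u u w w $      expand <S> ::= <C> <G>
  10  $ w w <G> <C>  u u w w $      expand <C> ::= epsilon
  11  $ w w <G>      u u w w $      expand <G> ::= u <S>
  12  $ w w <S> u    u u w w $      match u
  13  $ w w <S>      u w w $        expand <S> ::= <C> <G>
  14  $ w w <G> <C>  u w w $        expand <C> ::= epsilon
  15  $ w w <G>      u w w $        expand <G> ::= u <S>
  16  $ w w <S> u    u w w $        match u
  17  $ w w <S>      w w $          expand <S> ::= <C>
  18  $ w w <C>      w w $          expand <C> ::= epsilon
  19  $ w w          w w $          match w
  20  $ w            w $            match w
Accept reached after 20 steps.

20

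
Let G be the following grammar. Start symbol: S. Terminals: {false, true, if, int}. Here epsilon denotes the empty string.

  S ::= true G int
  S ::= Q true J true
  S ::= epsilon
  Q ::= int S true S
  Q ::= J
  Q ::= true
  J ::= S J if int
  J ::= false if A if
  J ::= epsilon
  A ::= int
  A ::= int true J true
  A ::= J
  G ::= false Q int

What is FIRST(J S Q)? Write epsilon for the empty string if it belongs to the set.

FIRST(G): from G::=false Q int we get {false}. So FIRST(G) = {false}.
FIRST(S): from S::=true G int we get {true}; from S::=Q true J true we get {false, if, int, true}; from S::=epsilon we get {epsilon}. So FIRST(S) = {epsilon, false, if, int, true}.
FIRST(J): from J::=S J if int we get {false, if, int, true}; from J::=false if A if we get {false}; from J::=epsilon we get {epsilon}. So FIRST(J) = {epsilon, false, if, int, true}.
FIRST(Q): from Q::=int S true S we get {int}; from Q::=J we get {epsilon, false, if, int, true}; from Q::=true we get {true}. So FIRST(Q) = {epsilon, false, if, int, true}.
FIRST(A): from A::=int we get {int}; from A::=int true J true we get {int}; from A::=J we get {epsilon, false, if, int, true}. So FIRST(A) = {epsilon, false, if, int, true}.
FIRST(J S Q): take FIRST of each symbol in turn, carrying on past any symbol whose FIRST contains epsilon; result {epsilon, false, if, int, true}.

{epsilon, false, if, int, true}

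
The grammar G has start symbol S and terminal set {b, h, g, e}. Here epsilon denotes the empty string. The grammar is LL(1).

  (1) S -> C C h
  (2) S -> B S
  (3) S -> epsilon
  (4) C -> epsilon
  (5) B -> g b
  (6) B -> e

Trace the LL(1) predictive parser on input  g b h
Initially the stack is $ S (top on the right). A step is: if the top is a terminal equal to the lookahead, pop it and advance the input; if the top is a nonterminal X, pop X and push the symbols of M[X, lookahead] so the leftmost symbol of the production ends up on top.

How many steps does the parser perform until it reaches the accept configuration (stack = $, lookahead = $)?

8

     Stack    Input    Action
  1  $ S      g b h $  expand S -> B S
  2  $ S B    g b h $  expand B -> g b
  3  $ S b g  g b h $  match g
  4  $ S b    b h $    match b
  5  $ S      h $      expand S -> C C h
  6  $ h C C  h $      expand C -> epsilon
  7  $ h C    h $      expand C -> epsilon
  8  $ h      h $      match h
Accept reached after 8 steps.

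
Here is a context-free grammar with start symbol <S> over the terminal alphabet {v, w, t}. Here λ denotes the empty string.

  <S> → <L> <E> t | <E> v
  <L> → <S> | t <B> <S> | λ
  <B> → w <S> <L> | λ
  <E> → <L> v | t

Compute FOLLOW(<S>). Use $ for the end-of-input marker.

{$, t, v}

FIRST(<B>): from <B>→w <S> <L> we get {w}; from <B>→λ we get {λ}. So FIRST(<B>) = {λ, w}.
FIRST(<S>): from <S>→<L> <E> t we get {t, v}; from <S>→<E> v we get {t, v}. So FIRST(<S>) = {t, v}.
FIRST(<L>): from <L>→<S> we get {t, v}; from <L>→t <B> <S> we get {t}; from <L>→λ we get {λ}. So FIRST(<L>) = {λ, t, v}.
FIRST(<E>): from <E>→<L> v we get {t, v}; from <E>→t we get {t}. So FIRST(<E>) = {t, v}.
FOLLOW(<S>) includes $ since <S> is the start symbol.
FOLLOW(<B>): in <L>→t <B> <S>, <B> is followed by <S> with FIRST {t, v}. Thus FOLLOW(<B>) = {t, v}.
FOLLOW(<L>): in <S>→<L> <E> t, <L> is followed by <E> t with FIRST {t, v}; in <B>→w <S> <L>, the suffix after <L> is empty, so FOLLOW(<L>) ⊇ FOLLOW(<B>) = {t, v}; in <E>→<L> v, <L> is followed by v with FIRST {v}. Thus FOLLOW(<L>) = {t, v}.
FOLLOW(<S>): in <L>→<S>, the suffix after <S> is empty, so FOLLOW(<S>) ⊇ FOLLOW(<L>) = {t, v}; in <L>→t <B> <S>, the suffix after <S> is empty, so FOLLOW(<S>) ⊇ FOLLOW(<L>) = {t, v}; in <B>→w <S> <L>, <S> is followed by <L> with FIRST {λ, t, v}; in <B>→w <S> <L>, the suffix after <S> is nullable, so FOLLOW(<S>) ⊇ FOLLOW(<B>) = {t, v}. Thus FOLLOW(<S>) = {$, t, v}.
FOLLOW(<E>): in <S>→<L> <E> t, <E> is followed by t with FIRST {t}; in <S>→<E> v, <E> is followed by v with FIRST {v}. Thus FOLLOW(<E>) = {t, v}.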